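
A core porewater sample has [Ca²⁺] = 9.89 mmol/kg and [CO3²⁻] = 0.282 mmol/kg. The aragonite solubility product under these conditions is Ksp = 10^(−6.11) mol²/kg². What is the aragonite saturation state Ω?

Ω = 3.59

Ksp = 10^(−6.11) = 7.762×10^-7
Ω = [Ca²⁺][CO3²⁻]/Ksp = (9.89×10^-3)(0.282×10^-3) / 7.762×10^-7 = 3.59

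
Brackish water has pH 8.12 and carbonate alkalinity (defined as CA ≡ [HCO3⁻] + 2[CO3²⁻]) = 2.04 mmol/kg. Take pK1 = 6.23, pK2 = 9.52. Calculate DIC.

DIC = 1.99 mmol/kg

CA = [HCO3⁻] + 2[CO3²⁻] = (α₁ + 2α₂)·DIC
At pH 8.12: [H⁺]/K1 = 10^-1.89 = 0.012882, K2/[H⁺] = 10^-1.40 = 0.039811
α₁ = 1/(1 + 0.012882 + 0.039811) = 1/1.0527 = 0.9499; α₂ = α₁·K2/[H⁺] = 0.03782
α₁ + 2α₂ = 1.0256
DIC = CA / (α₁ + 2α₂) = 2.04 / 1.0256 = 1.99 mmol/kg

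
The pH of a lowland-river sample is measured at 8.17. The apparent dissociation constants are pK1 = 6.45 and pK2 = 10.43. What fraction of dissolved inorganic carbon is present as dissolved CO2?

α₀ = 0.0186

α₀ = 1 / (1 + K1/[H⁺] + K1K2/[H⁺]²) = 1 / (1 + 10^+1.72 + 10^-0.54)
   = 1 / (1 + 52.481 + 0.28840) = 1/53.769 = 0.01860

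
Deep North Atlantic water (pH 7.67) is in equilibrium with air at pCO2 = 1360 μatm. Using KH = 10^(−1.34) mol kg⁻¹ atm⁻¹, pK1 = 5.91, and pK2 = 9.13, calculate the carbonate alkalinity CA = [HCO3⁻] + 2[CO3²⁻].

[CO2*] = KH · pCO2 = 10^(−1.34) × 1360×10^-6 = 6.216×10^-5 mol/kg
α₀ = 1/(1 + K1/[H⁺] + K1K2/[H⁺]²) = 1/(1 + 10^+1.76 + 10^+0.30) = 0.01652
DIC = [CO2*]/α₀ = 6.216×10^-5 / 0.01652 = 3.763 mmol/kg
CA = (α₁ + 2α₂)·DIC = (0.9505 + 2×0.03296) × 3.763 = 3.83 mmol/kg

CA = 3.83 mmol/kg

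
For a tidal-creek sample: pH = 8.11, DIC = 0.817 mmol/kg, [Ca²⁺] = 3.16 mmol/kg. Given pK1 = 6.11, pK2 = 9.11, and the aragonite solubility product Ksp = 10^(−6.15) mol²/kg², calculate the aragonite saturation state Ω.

Ω = 0.329

α₂ = 1 / (1 + [H⁺]/K2 + [H⁺]²/(K1K2)) = 1 / (1 + 10^+1.00 + 10^-1.00)
   = 1 / (1 + 10.000 + 0.10000) = 1/11.100 = 0.09009
[CO3²⁻] = α₂ × DIC = 0.09009 × 0.817 = 0.07360 mmol/kg
Ksp = 10^(−6.15) = 7.079×10^-7
Ω = [Ca²⁺][CO3²⁻]/Ksp = (3.16×10^-3)(7.360×10^-5) / 7.079×10^-7 = 0.329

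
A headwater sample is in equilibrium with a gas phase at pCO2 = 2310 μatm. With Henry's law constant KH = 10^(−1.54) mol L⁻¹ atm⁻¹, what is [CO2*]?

[CO2*] = 66.6 μmol/L

KH = 10^(−1.54) = 2.884×10^-2 mol L⁻¹ atm⁻¹
[CO2*] = KH · pCO2 = 2.884×10^-2 × 2310×10^-6 atm = 6.66×10^-5 mol/L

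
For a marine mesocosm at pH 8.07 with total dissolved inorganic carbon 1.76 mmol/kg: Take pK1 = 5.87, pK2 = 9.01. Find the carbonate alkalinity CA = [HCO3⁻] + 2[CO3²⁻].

CA = 1.93 mmol/kg

CA = [HCO3⁻] + 2[CO3²⁻] = (α₁ + 2α₂)·DIC
At pH 8.07: [H⁺]/K1 = 10^-2.20 = 0.0063096, K2/[H⁺] = 10^-0.94 = 0.11482
α₁ = 1/(1 + 0.0063096 + 0.11482) = 1/1.1211 = 0.8920; α₂ = α₁·K2/[H⁺] = 0.1024
α₁ + 2α₂ = 1.0968
CA = 1.0968 × 1.76 = 1.93 mmol/kg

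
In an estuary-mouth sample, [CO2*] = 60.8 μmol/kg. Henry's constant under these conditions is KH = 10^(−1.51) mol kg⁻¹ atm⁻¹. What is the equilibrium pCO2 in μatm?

KH = 10^(−1.51) = 3.090×10^-2 mol kg⁻¹ atm⁻¹
pCO2 = [CO2*]/KH = 60.8×10^-6 / 3.090×10^-2 = 1.97×10^-3 atm = 1970 μatm

pCO2 = 1970 μatm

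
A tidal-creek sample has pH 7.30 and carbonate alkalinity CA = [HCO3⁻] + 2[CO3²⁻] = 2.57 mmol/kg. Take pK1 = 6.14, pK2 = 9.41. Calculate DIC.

DIC = 2.73 mmol/kg

CA = [HCO3⁻] + 2[CO3²⁻] = (α₁ + 2α₂)·DIC
At pH 7.30: [H⁺]/K1 = 10^-1.16 = 0.069183, K2/[H⁺] = 10^-2.11 = 0.0077625
α₁ = 1/(1 + 0.069183 + 0.0077625) = 1/1.0769 = 0.9286; α₂ = α₁·K2/[H⁺] = 0.007208
α₁ + 2α₂ = 0.9430
DIC = CA / (α₁ + 2α₂) = 2.57 / 0.9430 = 2.73 mmol/kg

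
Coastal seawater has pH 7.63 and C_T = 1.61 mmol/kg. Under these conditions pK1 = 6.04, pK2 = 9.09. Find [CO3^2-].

[CO3²⁻] = 0.0526 mmol/kg

α₂ = 1 / (1 + [H⁺]/K2 + [H⁺]²/(K1K2)) = 1 / (1 + 10^+1.46 + 10^-0.13)
   = 1 / (1 + 28.840 + 0.74131) = 1/30.582 = 0.03270
[CO3²⁻] = α₂ × DIC = 0.03270 × 1.61 = 0.0526 mmol/kg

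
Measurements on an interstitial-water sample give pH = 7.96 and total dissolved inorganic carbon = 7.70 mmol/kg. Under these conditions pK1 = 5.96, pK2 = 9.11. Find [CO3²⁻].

α₂ = 1 / (1 + [H⁺]/K2 + [H⁺]²/(K1K2)) = 1 / (1 + 10^+1.15 + 10^-0.85)
   = 1 / (1 + 14.125 + 0.14125) = 1/15.267 = 0.06550
[CO3²⁻] = α₂ × DIC = 0.06550 × 7.70 = 0.504 mmol/kg

[CO3²⁻] = 0.504 mmol/kg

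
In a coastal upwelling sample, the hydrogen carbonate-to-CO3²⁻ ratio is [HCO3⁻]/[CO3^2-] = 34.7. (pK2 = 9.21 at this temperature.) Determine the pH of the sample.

pH = 7.67

From K2 = [H⁺][CO3^2-]/[HCO3⁻]:  pH = pK2 − log₁₀([HCO3⁻]/[CO3^2-])
log₁₀(34.7) = +1.540
pH = 9.21 − (+1.540) = 7.67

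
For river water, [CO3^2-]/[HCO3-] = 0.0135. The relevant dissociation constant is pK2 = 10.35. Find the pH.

From K2 = [H⁺][CO3^2-]/[HCO3-]:  pH = pK2 + log₁₀([CO3^2-]/[HCO3-])
log₁₀(0.0135) = -1.870
pH = 10.35 + (-1.870) = 8.48

pH = 8.48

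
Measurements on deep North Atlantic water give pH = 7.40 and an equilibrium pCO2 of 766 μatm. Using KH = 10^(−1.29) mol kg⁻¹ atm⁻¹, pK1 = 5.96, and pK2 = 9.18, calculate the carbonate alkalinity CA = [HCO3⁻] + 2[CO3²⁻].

[CO2*] = KH · pCO2 = 10^(−1.29) × 766×10^-6 = 3.929×10^-5 mol/kg
α₀ = 1/(1 + K1/[H⁺] + K1K2/[H⁺]²) = 1/(1 + 10^+1.44 + 10^-0.34) = 0.03448
DIC = [CO2*]/α₀ = 3.929×10^-5 / 0.03448 = 1.139 mmol/kg
CA = (α₁ + 2α₂)·DIC = (0.9498 + 2×0.01576) × 1.139 = 1.12 mmol/kg

CA = 1.12 mmol/kg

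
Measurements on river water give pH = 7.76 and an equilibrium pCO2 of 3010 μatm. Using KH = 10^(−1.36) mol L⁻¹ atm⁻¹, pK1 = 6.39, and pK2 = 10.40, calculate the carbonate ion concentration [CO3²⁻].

[CO2*] = KH · pCO2 = 10^(−1.36) × 3010×10^-6 = 1.314×10^-4 mol/L
α₀ = 1/(1 + K1/[H⁺] + K1K2/[H⁺]²) = 1/(1 + 10^+1.37 + 10^-1.27) = 0.04082
DIC = [CO2*]/α₀ = 1.314×10^-4 / 0.04082 = 3.219 mmol/L
[CO3²⁻] = α₂·DIC; α₂ = 0.002192, so [CO3²⁻] = 0.002192 × 3.219 = 0.00706 mmol/L = 7.06 μmol/L

[CO3²⁻] = 7.06 μmol/L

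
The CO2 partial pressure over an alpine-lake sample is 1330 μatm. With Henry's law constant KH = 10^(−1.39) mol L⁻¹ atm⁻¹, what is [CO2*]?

KH = 10^(−1.39) = 4.074×10^-2 mol L⁻¹ atm⁻¹
[CO2*] = KH · pCO2 = 4.074×10^-2 × 1330×10^-6 atm = 5.42×10^-5 mol/L

[CO2*] = 54.2 μmol/L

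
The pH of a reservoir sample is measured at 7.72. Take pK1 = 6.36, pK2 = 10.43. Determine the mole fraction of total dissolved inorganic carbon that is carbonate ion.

α₂ = 0.00186

α₂ = 1 / (1 + [H⁺]/K2 + [H⁺]²/(K1K2)) = 1 / (1 + 10^+2.71 + 10^+1.35)
   = 1 / (1 + 512.86 + 22.387) = 1/536.25 = 0.001865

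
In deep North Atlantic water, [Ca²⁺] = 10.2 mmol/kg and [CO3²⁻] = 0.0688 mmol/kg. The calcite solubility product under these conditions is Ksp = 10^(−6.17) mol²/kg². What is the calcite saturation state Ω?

Ω = 1.04

Ksp = 10^(−6.17) = 6.761×10^-7
Ω = [Ca²⁺][CO3²⁻]/Ksp = (10.2×10^-3)(0.0688×10^-3) / 6.761×10^-7 = 1.04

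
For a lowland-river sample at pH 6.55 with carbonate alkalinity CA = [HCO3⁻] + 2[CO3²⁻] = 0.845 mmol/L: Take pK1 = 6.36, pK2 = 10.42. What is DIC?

DIC = 1.39 mmol/L

CA = [HCO3⁻] + 2[CO3²⁻] = (α₁ + 2α₂)·DIC
At pH 6.55: [H⁺]/K1 = 10^-0.19 = 0.64565, K2/[H⁺] = 10^-3.87 = 0.00013490
α₁ = 1/(1 + 0.64565 + 0.00013490) = 1/1.6458 = 0.6076; α₂ = α₁·K2/[H⁺] = 8.196×10^-5
α₁ + 2α₂ = 0.6078
DIC = CA / (α₁ + 2α₂) = 0.845 / 0.6078 = 1.39 mmol/L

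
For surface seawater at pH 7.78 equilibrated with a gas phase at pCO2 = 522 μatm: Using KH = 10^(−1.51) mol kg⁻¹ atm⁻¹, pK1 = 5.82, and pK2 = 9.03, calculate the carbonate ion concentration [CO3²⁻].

[CO2*] = KH · pCO2 = 10^(−1.51) × 522×10^-6 = 1.613×10^-5 mol/kg
α₀ = 1/(1 + K1/[H⁺] + K1K2/[H⁺]²) = 1/(1 + 10^+1.96 + 10^+0.71) = 0.01027
DIC = [CO2*]/α₀ = 1.613×10^-5 / 0.01027 = 1.570 mmol/kg
[CO3²⁻] = α₂·DIC; α₂ = 0.05269, so [CO3²⁻] = 0.05269 × 1.570 = 0.0827 mmol/kg

[CO3²⁻] = 0.0827 mmol/kg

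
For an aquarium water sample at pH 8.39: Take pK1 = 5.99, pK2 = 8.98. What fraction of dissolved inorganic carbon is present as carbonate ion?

α₂ = 1 / (1 + [H⁺]/K2 + [H⁺]²/(K1K2)) = 1 / (1 + 10^+0.59 + 10^-1.81)
   = 1 / (1 + 3.8905 + 0.015488) = 1/4.9059 = 0.2038

α₂ = 0.204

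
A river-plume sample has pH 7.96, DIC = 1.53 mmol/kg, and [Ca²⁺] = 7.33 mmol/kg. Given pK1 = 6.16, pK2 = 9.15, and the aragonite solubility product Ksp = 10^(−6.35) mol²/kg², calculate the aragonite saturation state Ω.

Ω = 1.50

α₂ = 1 / (1 + [H⁺]/K2 + [H⁺]²/(K1K2)) = 1 / (1 + 10^+1.19 + 10^-0.61)
   = 1 / (1 + 15.488 + 0.24547) = 1/16.734 = 0.05976
[CO3²⁻] = α₂ × DIC = 0.05976 × 1.53 = 0.09143 mmol/kg
Ksp = 10^(−6.35) = 4.467×10^-7
Ω = [Ca²⁺][CO3²⁻]/Ksp = (7.33×10^-3)(9.143×10^-5) / 4.467×10^-7 = 1.50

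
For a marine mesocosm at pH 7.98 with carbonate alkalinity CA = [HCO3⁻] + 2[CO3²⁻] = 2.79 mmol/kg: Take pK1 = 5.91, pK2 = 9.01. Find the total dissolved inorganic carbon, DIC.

DIC = 2.59 mmol/kg

CA = [HCO3⁻] + 2[CO3²⁻] = (α₁ + 2α₂)·DIC
At pH 7.98: [H⁺]/K1 = 10^-2.07 = 0.0085114, K2/[H⁺] = 10^-1.03 = 0.093325
α₁ = 1/(1 + 0.0085114 + 0.093325) = 1/1.1018 = 0.9076; α₂ = α₁·K2/[H⁺] = 0.08470
α₁ + 2α₂ = 1.0770
DIC = CA / (α₁ + 2α₂) = 2.79 / 1.0770 = 2.59 mmol/kg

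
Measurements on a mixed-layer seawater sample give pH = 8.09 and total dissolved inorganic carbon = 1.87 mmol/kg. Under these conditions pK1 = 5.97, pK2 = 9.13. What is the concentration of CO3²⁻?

[CO3²⁻] = 0.155 mmol/kg

α₂ = 1 / (1 + [H⁺]/K2 + [H⁺]²/(K1K2)) = 1 / (1 + 10^+1.04 + 10^-1.08)
   = 1 / (1 + 10.965 + 0.083176) = 1/12.048 = 0.08300
[CO3²⁻] = α₂ × DIC = 0.08300 × 1.87 = 0.155 mmol/kg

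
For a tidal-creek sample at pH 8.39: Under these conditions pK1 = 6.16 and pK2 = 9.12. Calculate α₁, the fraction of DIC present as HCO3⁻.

α₁ = 1 / (1 + [H⁺]/K1 + K2/[H⁺]) = 1 / (1 + 10^-2.23 + 10^-0.73)
   = 1 / (1 + 0.0058884 + 0.18621) = 1/1.1921 = 0.8389

α₁ = 0.839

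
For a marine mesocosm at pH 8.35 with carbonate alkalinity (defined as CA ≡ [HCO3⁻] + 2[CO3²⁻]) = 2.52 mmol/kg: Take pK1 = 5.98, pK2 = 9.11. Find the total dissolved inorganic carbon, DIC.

CA = [HCO3⁻] + 2[CO3²⁻] = (α₁ + 2α₂)·DIC
At pH 8.35: [H⁺]/K1 = 10^-2.37 = 0.0042658, K2/[H⁺] = 10^-0.76 = 0.17378
α₁ = 1/(1 + 0.0042658 + 0.17378) = 1/1.1780 = 0.8489; α₂ = α₁·K2/[H⁺] = 0.1475
α₁ + 2α₂ = 1.1439
DIC = CA / (α₁ + 2α₂) = 2.52 / 1.1439 = 2.20 mmol/kg

DIC = 2.20 mmol/kg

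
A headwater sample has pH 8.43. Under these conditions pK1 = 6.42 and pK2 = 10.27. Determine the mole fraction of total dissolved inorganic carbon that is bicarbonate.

α₁ = 1 / (1 + [H⁺]/K1 + K2/[H⁺]) = 1 / (1 + 10^-2.01 + 10^-1.84)
   = 1 / (1 + 0.0097724 + 0.014454) = 1/1.0242 = 0.9763

α₁ = 0.976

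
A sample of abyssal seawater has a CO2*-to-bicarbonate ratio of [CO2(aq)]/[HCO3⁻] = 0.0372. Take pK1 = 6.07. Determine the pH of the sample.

From K1 = [H⁺][HCO3⁻]/[CO2(aq)]:  pH = pK1 − log₁₀([CO2(aq)]/[HCO3⁻])
log₁₀(0.0372) = -1.429
pH = 6.07 − (-1.429) = 7.50

pH = 7.50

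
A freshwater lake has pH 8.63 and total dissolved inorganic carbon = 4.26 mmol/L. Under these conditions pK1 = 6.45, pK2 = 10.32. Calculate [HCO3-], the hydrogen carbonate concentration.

α₁ = 1 / (1 + [H⁺]/K1 + K2/[H⁺]) = 1 / (1 + 10^-2.18 + 10^-1.69)
   = 1 / (1 + 0.0066069 + 0.020417) = 1/1.0270 = 0.9737
[HCO3⁻] = α₁ × DIC = 0.9737 × 4.26 = 4.15 mmol/L

[HCO3⁻] = 4.15 mmol/L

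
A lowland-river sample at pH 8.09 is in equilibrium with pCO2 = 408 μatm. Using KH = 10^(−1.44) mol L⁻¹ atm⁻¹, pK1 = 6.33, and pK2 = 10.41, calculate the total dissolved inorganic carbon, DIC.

DIC = 0.871 mmol/L

[CO2*] = KH · pCO2 = 10^(−1.44) × 408×10^-6 = 1.481×10^-5 mol/L
α₀ = 1/(1 + K1/[H⁺] + K1K2/[H⁺]²) = 1/(1 + 10^+1.76 + 10^-0.56) = 0.01700
DIC = [CO2*]/α₀ = 1.481×10^-5 / 0.01700 = 0.871 mmol/L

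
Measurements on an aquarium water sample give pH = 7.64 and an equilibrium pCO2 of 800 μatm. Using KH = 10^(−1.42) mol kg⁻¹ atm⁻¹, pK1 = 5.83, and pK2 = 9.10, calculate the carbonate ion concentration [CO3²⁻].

[CO3²⁻] = 0.0681 mmol/kg

[CO2*] = KH · pCO2 = 10^(−1.42) × 800×10^-6 = 3.042×10^-5 mol/kg
α₀ = 1/(1 + K1/[H⁺] + K1K2/[H⁺]²) = 1/(1 + 10^+1.81 + 10^+0.35) = 0.01475
DIC = [CO2*]/α₀ = 3.042×10^-5 / 0.01475 = 2.062 mmol/kg
[CO3²⁻] = α₂·DIC; α₂ = 0.03302, so [CO3²⁻] = 0.03302 × 2.062 = 0.0681 mmol/kg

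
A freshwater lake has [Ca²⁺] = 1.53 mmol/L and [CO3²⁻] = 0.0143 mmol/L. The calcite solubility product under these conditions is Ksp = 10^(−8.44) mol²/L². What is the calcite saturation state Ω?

Ksp = 10^(−8.44) = 3.631×10^-9
Ω = [Ca²⁺][CO3²⁻]/Ksp = (1.53×10^-3)(0.0143×10^-3) / 3.631×10^-9 = 6.03

Ω = 6.03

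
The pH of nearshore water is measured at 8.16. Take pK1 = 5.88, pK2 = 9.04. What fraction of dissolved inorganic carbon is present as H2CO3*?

α₀ = 1 / (1 + K1/[H⁺] + K1K2/[H⁺]²) = 1 / (1 + 10^+2.28 + 10^+1.40)
   = 1 / (1 + 190.55 + 25.119) = 1/216.66 = 0.004615

α₀ = 0.00462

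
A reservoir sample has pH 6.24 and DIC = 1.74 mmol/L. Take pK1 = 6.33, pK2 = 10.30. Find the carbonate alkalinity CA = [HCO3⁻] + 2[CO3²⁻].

CA = 0.780 mmol/L

CA = [HCO3⁻] + 2[CO3²⁻] = (α₁ + 2α₂)·DIC
At pH 6.24: [H⁺]/K1 = 10^0.09 = 1.2303, K2/[H⁺] = 10^-4.06 = 8.7096×10^-5
α₁ = 1/(1 + 1.2303 + 8.7096×10^-5) = 1/2.2304 = 0.4484; α₂ = α₁·K2/[H⁺] = 3.905×10^-5
α₁ + 2α₂ = 0.4484
CA = 0.4484 × 1.74 = 0.780 mmol/L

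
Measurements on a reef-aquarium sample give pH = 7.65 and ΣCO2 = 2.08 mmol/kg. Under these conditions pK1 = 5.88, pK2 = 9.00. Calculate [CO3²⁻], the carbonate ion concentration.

[CO3²⁻] = 0.0875 mmol/kg

α₂ = 1 / (1 + [H⁺]/K2 + [H⁺]²/(K1K2)) = 1 / (1 + 10^+1.35 + 10^-0.42)
   = 1 / (1 + 22.387 + 0.38019) = 1/23.767 = 0.04207
[CO3²⁻] = α₂ × DIC = 0.04207 × 2.08 = 0.0875 mmol/kg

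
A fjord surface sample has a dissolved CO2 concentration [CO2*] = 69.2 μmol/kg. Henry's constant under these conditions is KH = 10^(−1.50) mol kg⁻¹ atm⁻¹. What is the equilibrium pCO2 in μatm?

KH = 10^(−1.50) = 3.162×10^-2 mol kg⁻¹ atm⁻¹
pCO2 = [CO2*]/KH = 69.2×10^-6 / 3.162×10^-2 = 2.19×10^-3 atm = 2190 μatm

pCO2 = 2190 μatm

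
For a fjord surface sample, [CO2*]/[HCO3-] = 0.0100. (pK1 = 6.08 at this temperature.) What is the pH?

From K1 = [H⁺][HCO3-]/[CO2*]:  pH = pK1 − log₁₀([CO2*]/[HCO3-])
log₁₀(0.0100) = -2.000
pH = 6.08 − (-2.000) = 8.08

pH = 8.08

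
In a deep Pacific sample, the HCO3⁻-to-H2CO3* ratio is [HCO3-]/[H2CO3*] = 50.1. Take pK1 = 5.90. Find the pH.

From K1 = [H⁺][HCO3-]/[H2CO3*]:  pH = pK1 + log₁₀([HCO3-]/[H2CO3*])
log₁₀(50.1) = +1.700
pH = 5.90 + (+1.700) = 7.60

pH = 7.60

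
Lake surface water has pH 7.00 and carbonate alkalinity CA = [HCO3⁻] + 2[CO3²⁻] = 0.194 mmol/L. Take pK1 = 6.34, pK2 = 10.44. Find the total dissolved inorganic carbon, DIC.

DIC = 0.236 mmol/L

CA = [HCO3⁻] + 2[CO3²⁻] = (α₁ + 2α₂)·DIC
At pH 7.00: [H⁺]/K1 = 10^-0.66 = 0.21878, K2/[H⁺] = 10^-3.44 = 0.00036308
α₁ = 1/(1 + 0.21878 + 0.00036308) = 1/1.2191 = 0.8203; α₂ = α₁·K2/[H⁺] = 0.0002978
α₁ + 2α₂ = 0.8208
DIC = CA / (α₁ + 2α₂) = 0.194 / 0.8208 = 0.236 mmol/L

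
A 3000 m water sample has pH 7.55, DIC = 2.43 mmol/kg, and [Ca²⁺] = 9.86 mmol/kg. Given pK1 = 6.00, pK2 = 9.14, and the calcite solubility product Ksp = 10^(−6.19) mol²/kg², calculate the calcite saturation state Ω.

α₂ = 1 / (1 + [H⁺]/K2 + [H⁺]²/(K1K2)) = 1 / (1 + 10^+1.59 + 10^+0.04)
   = 1 / (1 + 38.905 + 1.0965) = 1/41.001 = 0.02439
[CO3²⁻] = α₂ × DIC = 0.02439 × 2.43 = 0.05927 mmol/kg
Ksp = 10^(−6.19) = 6.457×10^-7
Ω = [Ca²⁺][CO3²⁻]/Ksp = (9.86×10^-3)(5.927×10^-5) / 6.457×10^-7 = 0.905

Ω = 0.905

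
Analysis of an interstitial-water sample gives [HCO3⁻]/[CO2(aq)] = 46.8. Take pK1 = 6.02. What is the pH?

pH = 7.69

From K1 = [H⁺][HCO3⁻]/[CO2(aq)]:  pH = pK1 + log₁₀([HCO3⁻]/[CO2(aq)])
log₁₀(46.8) = +1.670
pH = 6.02 + (+1.670) = 7.69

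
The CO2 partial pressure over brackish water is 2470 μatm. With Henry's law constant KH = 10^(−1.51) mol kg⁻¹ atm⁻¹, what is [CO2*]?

KH = 10^(−1.51) = 3.090×10^-2 mol kg⁻¹ atm⁻¹
[CO2*] = KH · pCO2 = 3.090×10^-2 × 2470×10^-6 atm = 7.63×10^-5 mol/kg

[CO2*] = 76.3 μmol/kg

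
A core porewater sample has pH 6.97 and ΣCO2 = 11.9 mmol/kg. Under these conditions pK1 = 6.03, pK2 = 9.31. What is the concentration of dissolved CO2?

α₀ = 1 / (1 + K1/[H⁺] + K1K2/[H⁺]²) = 1 / (1 + 10^+0.94 + 10^-1.40)
   = 1 / (1 + 8.7096 + 0.039811) = 1/9.7494 = 0.1026
[CO2*] = α₀ × DIC = 0.1026 × 11.9 = 1.22 mmol/kg

[CO2*] = 1.22 mmol/kg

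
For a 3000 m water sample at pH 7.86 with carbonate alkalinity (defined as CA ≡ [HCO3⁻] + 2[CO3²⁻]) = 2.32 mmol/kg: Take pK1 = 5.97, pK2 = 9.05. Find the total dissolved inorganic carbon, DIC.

CA = [HCO3⁻] + 2[CO3²⁻] = (α₁ + 2α₂)·DIC
At pH 7.86: [H⁺]/K1 = 10^-1.89 = 0.012882, K2/[H⁺] = 10^-1.19 = 0.064565
α₁ = 1/(1 + 0.012882 + 0.064565) = 1/1.0774 = 0.9281; α₂ = α₁·K2/[H⁺] = 0.05992
α₁ + 2α₂ = 1.0480
DIC = CA / (α₁ + 2α₂) = 2.32 / 1.0480 = 2.21 mmol/kg

DIC = 2.21 mmol/kg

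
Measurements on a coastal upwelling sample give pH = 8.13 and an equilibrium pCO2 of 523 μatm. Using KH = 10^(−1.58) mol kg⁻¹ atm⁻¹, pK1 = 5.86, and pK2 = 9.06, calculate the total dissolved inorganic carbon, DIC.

[CO2*] = KH · pCO2 = 10^(−1.58) × 523×10^-6 = 1.376×10^-5 mol/kg
α₀ = 1/(1 + K1/[H⁺] + K1K2/[H⁺]²) = 1/(1 + 10^+2.27 + 10^+1.34) = 0.004783
DIC = [CO2*]/α₀ = 1.376×10^-5 / 0.004783 = 2.88 mmol/kg

DIC = 2.88 mmol/kg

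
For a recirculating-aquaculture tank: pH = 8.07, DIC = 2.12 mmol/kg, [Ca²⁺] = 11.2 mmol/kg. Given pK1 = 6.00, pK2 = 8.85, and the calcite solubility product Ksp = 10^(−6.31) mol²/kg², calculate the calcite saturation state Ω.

Ω = 6.85

α₂ = 1 / (1 + [H⁺]/K2 + [H⁺]²/(K1K2)) = 1 / (1 + 10^+0.78 + 10^-1.29)
   = 1 / (1 + 6.0256 + 0.051286) = 1/7.0769 = 0.1413
[CO3²⁻] = α₂ × DIC = 0.1413 × 2.12 = 0.2996 mmol/kg
Ksp = 10^(−6.31) = 4.898×10^-7
Ω = [Ca²⁺][CO3²⁻]/Ksp = (11.2×10^-3)(2.996×10^-4) / 4.898×10^-7 = 6.85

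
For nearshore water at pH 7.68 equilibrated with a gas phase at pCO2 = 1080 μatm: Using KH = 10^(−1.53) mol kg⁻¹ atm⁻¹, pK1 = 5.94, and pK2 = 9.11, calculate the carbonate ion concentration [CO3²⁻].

[CO3²⁻] = 0.0651 mmol/kg

[CO2*] = KH · pCO2 = 10^(−1.53) × 1080×10^-6 = 3.187×10^-5 mol/kg
α₀ = 1/(1 + K1/[H⁺] + K1K2/[H⁺]²) = 1/(1 + 10^+1.74 + 10^+0.31) = 0.01724
DIC = [CO2*]/α₀ = 3.187×10^-5 / 0.01724 = 1.849 mmol/kg
[CO3²⁻] = α₂·DIC; α₂ = 0.03520, so [CO3²⁻] = 0.03520 × 1.849 = 0.0651 mmol/kg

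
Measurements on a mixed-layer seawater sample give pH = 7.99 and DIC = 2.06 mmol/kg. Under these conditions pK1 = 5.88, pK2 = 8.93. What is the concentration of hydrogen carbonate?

[HCO3⁻] = 1.84 mmol/kg

α₁ = 1 / (1 + [H⁺]/K1 + K2/[H⁺]) = 1 / (1 + 10^-2.11 + 10^-0.94)
   = 1 / (1 + 0.0077625 + 0.11482) = 1/1.1226 = 0.8908
[HCO3⁻] = α₁ × DIC = 0.8908 × 2.06 = 1.84 mmol/kg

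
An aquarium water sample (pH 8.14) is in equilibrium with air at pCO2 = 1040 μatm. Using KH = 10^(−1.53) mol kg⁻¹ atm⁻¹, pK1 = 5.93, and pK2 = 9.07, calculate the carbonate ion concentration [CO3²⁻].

[CO3²⁻] = 0.585 mmol/kg

[CO2*] = KH · pCO2 = 10^(−1.53) × 1040×10^-6 = 3.069×10^-5 mol/kg
α₀ = 1/(1 + K1/[H⁺] + K1K2/[H⁺]²) = 1/(1 + 10^+2.21 + 10^+1.28) = 0.005487
DIC = [CO2*]/α₀ = 3.069×10^-5 / 0.005487 = 5.593 mmol/kg
[CO3²⁻] = α₂·DIC; α₂ = 0.1046, so [CO3²⁻] = 0.1046 × 5.593 = 0.585 mmol/kg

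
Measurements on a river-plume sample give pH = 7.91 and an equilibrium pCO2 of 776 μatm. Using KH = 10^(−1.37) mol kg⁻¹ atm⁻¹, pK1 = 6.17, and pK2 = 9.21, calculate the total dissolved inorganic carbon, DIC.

[CO2*] = KH · pCO2 = 10^(−1.37) × 776×10^-6 = 3.310×10^-5 mol/kg
α₀ = 1/(1 + K1/[H⁺] + K1K2/[H⁺]²) = 1/(1 + 10^+1.74 + 10^+0.44) = 0.01703
DIC = [CO2*]/α₀ = 3.310×10^-5 / 0.01703 = 1.94 mmol/kg

DIC = 1.94 mmol/kg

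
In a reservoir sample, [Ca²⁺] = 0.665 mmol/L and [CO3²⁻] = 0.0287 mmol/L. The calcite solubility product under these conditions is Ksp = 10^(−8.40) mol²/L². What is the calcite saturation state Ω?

Ksp = 10^(−8.40) = 3.981×10^-9
Ω = [Ca²⁺][CO3²⁻]/Ksp = (0.665×10^-3)(0.0287×10^-3) / 3.981×10^-9 = 4.79

Ω = 4.79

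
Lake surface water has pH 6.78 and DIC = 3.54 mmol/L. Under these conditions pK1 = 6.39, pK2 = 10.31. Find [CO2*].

[CO2*] = 1.02 mmol/L

α₀ = 1 / (1 + K1/[H⁺] + K1K2/[H⁺]²) = 1 / (1 + 10^+0.39 + 10^-3.14)
   = 1 / (1 + 2.4547 + 0.00072444) = 1/3.4554 = 0.2894
[CO2*] = α₀ × DIC = 0.2894 × 3.54 = 1.02 mmol/L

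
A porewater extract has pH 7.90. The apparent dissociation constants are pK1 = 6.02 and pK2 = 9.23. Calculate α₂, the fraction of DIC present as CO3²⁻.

α₂ = 1 / (1 + [H⁺]/K2 + [H⁺]²/(K1K2)) = 1 / (1 + 10^+1.33 + 10^-0.55)
   = 1 / (1 + 21.380 + 0.28184) = 1/22.661 = 0.04413

α₂ = 0.0441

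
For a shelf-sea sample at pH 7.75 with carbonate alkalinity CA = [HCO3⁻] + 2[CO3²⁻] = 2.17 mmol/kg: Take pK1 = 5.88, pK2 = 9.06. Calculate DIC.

DIC = 2.10 mmol/kg

CA = [HCO3⁻] + 2[CO3²⁻] = (α₁ + 2α₂)·DIC
At pH 7.75: [H⁺]/K1 = 10^-1.87 = 0.013490, K2/[H⁺] = 10^-1.31 = 0.048978
α₁ = 1/(1 + 0.013490 + 0.048978) = 1/1.0625 = 0.9412; α₂ = α₁·K2/[H⁺] = 0.04610
α₁ + 2α₂ = 1.0334
DIC = CA / (α₁ + 2α₂) = 2.17 / 1.0334 = 2.10 mmol/kg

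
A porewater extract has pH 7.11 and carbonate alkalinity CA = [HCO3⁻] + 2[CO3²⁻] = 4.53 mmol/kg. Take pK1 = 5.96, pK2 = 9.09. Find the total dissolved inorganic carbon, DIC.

DIC = 4.80 mmol/kg

CA = [HCO3⁻] + 2[CO3²⁻] = (α₁ + 2α₂)·DIC
At pH 7.11: [H⁺]/K1 = 10^-1.15 = 0.070795, K2/[H⁺] = 10^-1.98 = 0.010471
α₁ = 1/(1 + 0.070795 + 0.010471) = 1/1.0813 = 0.9248; α₂ = α₁·K2/[H⁺] = 0.009684
α₁ + 2α₂ = 0.9442
DIC = CA / (α₁ + 2α₂) = 4.53 / 0.9442 = 4.80 mmol/kg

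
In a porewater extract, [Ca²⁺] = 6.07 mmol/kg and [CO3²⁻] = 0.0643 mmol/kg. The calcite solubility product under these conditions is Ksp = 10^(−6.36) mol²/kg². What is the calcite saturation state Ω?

Ksp = 10^(−6.36) = 4.365×10^-7
Ω = [Ca²⁺][CO3²⁻]/Ksp = (6.07×10^-3)(0.0643×10^-3) / 4.365×10^-7 = 0.894

Ω = 0.894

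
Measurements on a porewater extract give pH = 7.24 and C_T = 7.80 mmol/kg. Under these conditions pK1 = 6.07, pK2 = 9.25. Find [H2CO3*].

[CO2*] = 0.489 mmol/kg

α₀ = 1 / (1 + K1/[H⁺] + K1K2/[H⁺]²) = 1 / (1 + 10^+1.17 + 10^-0.84)
   = 1 / (1 + 14.791 + 0.14454) = 1/15.936 = 0.06275
[CO2*] = α₀ × DIC = 0.06275 × 7.80 = 0.489 mmol/kg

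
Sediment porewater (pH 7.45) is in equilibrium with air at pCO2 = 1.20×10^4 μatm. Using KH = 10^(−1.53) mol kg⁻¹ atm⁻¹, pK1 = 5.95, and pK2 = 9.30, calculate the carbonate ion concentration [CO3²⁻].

[CO2*] = KH · pCO2 = 10^(−1.53) × 1.20×10^4×10^-6 = 3.541×10^-4 mol/kg
α₀ = 1/(1 + K1/[H⁺] + K1K2/[H⁺]²) = 1/(1 + 10^+1.50 + 10^-0.35) = 0.03024
DIC = [CO2*]/α₀ = 3.541×10^-4 / 0.03024 = 11.71 mmol/kg
[CO3²⁻] = α₂·DIC; α₂ = 0.01351, so [CO3²⁻] = 0.01351 × 11.71 = 0.158 mmol/kg

[CO3²⁻] = 0.158 mmol/kg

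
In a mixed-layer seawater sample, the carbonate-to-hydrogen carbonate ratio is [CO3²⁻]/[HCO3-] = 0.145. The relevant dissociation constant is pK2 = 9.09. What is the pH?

pH = 8.25

From K2 = [H⁺][CO3²⁻]/[HCO3-]:  pH = pK2 + log₁₀([CO3²⁻]/[HCO3-])
log₁₀(0.145) = -0.839
pH = 9.09 + (-0.839) = 8.25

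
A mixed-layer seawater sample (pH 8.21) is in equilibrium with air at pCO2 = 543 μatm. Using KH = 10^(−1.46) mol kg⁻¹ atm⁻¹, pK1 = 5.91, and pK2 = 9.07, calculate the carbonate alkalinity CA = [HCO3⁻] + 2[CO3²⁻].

[CO2*] = KH · pCO2 = 10^(−1.46) × 543×10^-6 = 1.883×10^-5 mol/kg
α₀ = 1/(1 + K1/[H⁺] + K1K2/[H⁺]²) = 1/(1 + 10^+2.30 + 10^+1.44) = 0.004385
DIC = [CO2*]/α₀ = 1.883×10^-5 / 0.004385 = 4.294 mmol/kg
CA = (α₁ + 2α₂)·DIC = (0.8749 + 2×0.1208) × 4.294 = 4.79 mmol/kg

CA = 4.79 mmol/kg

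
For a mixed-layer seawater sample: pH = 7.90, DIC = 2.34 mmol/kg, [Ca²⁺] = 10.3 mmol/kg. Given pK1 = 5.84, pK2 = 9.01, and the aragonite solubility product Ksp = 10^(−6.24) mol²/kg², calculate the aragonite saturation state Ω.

α₂ = 1 / (1 + [H⁺]/K2 + [H⁺]²/(K1K2)) = 1 / (1 + 10^+1.11 + 10^-0.95)
   = 1 / (1 + 12.882 + 0.11220) = 1/13.995 = 0.07146
[CO3²⁻] = α₂ × DIC = 0.07146 × 2.34 = 0.1672 mmol/kg
Ksp = 10^(−6.24) = 5.754×10^-7
Ω = [Ca²⁺][CO3²⁻]/Ksp = (10.3×10^-3)(1.672×10^-4) / 5.754×10^-7 = 2.99

Ω = 2.99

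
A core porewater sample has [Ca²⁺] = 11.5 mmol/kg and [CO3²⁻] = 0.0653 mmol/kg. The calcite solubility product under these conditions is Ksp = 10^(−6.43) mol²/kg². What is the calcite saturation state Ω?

Ksp = 10^(−6.43) = 3.715×10^-7
Ω = [Ca²⁺][CO3²⁻]/Ksp = (11.5×10^-3)(0.0653×10^-3) / 3.715×10^-7 = 2.02

Ω = 2.02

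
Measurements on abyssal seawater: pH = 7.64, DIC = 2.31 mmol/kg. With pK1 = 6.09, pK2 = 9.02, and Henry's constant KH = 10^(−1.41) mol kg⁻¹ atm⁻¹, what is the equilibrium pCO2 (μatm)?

pCO2 = 1560 μatm

α₀ = 1 / (1 + K1/[H⁺] + K1K2/[H⁺]²) = 1 / (1 + 10^+1.55 + 10^+0.17)
   = 1 / (1 + 35.481 + 1.4791) = 1/37.960 = 0.02634
[CO2*] = α₀ × DIC = 0.02634 × 2.31 = 0.06085 mmol/kg
pCO2 = [CO2*]/KH = 6.085×10^-5 / 3.890×10^-2 = 1560 μatm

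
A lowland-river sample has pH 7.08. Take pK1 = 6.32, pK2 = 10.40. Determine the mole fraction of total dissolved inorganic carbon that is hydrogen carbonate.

α₁ = 0.852

α₁ = 1 / (1 + [H⁺]/K1 + K2/[H⁺]) = 1 / (1 + 10^-0.76 + 10^-3.32)
   = 1 / (1 + 0.17378 + 0.00047863) = 1/1.1743 = 0.8516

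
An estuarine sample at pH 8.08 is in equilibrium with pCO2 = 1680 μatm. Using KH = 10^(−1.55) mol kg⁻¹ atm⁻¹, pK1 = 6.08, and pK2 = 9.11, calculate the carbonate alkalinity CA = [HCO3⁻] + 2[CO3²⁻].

[CO2*] = KH · pCO2 = 10^(−1.55) × 1680×10^-6 = 4.735×10^-5 mol/kg
α₀ = 1/(1 + K1/[H⁺] + K1K2/[H⁺]²) = 1/(1 + 10^+2.00 + 10^+0.97) = 0.009064
DIC = [CO2*]/α₀ = 4.735×10^-5 / 0.009064 = 5.224 mmol/kg
CA = (α₁ + 2α₂)·DIC = (0.9064 + 2×0.08459) × 5.224 = 5.62 mmol/kg

CA = 5.62 mmol/kg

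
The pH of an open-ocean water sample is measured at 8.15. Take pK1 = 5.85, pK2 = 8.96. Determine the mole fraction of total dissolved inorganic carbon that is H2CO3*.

α₀ = 1 / (1 + K1/[H⁺] + K1K2/[H⁺]²) = 1 / (1 + 10^+2.30 + 10^+1.49)
   = 1 / (1 + 199.53 + 30.903) = 1/231.43 = 0.004321

α₀ = 0.00432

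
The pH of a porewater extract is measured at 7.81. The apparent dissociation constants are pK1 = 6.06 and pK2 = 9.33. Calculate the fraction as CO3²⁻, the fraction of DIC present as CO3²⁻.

α₂ = 0.0288

α₂ = 1 / (1 + [H⁺]/K2 + [H⁺]²/(K1K2)) = 1 / (1 + 10^+1.52 + 10^-0.23)
   = 1 / (1 + 33.113 + 0.58884) = 1/34.702 = 0.02882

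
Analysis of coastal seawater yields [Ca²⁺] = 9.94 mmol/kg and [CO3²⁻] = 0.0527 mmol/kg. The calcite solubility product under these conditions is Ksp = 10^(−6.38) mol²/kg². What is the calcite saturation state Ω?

Ksp = 10^(−6.38) = 4.169×10^-7
Ω = [Ca²⁺][CO3²⁻]/Ksp = (9.94×10^-3)(0.0527×10^-3) / 4.169×10^-7 = 1.26

Ω = 1.26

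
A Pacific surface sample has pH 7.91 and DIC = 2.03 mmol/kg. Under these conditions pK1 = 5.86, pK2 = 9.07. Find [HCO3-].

α₁ = 1 / (1 + [H⁺]/K1 + K2/[H⁺]) = 1 / (1 + 10^-2.05 + 10^-1.16)
   = 1 / (1 + 0.0089125 + 0.069183) = 1/1.0781 = 0.9276
[HCO3⁻] = α₁ × DIC = 0.9276 × 2.03 = 1.88 mmol/kg

[HCO3⁻] = 1.88 mmol/kg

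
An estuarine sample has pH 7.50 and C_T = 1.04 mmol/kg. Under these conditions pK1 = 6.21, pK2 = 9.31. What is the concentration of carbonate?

[CO3²⁻] = 15.1 μmol/kg

α₂ = 1 / (1 + [H⁺]/K2 + [H⁺]²/(K1K2)) = 1 / (1 + 10^+1.81 + 10^+0.52)
   = 1 / (1 + 64.565 + 3.3113) = 1/68.877 = 0.01452
[CO3²⁻] = α₂ × DIC = 0.01452 × 1.04 = 0.0151 mmol/kg = 15.1 μmol/kg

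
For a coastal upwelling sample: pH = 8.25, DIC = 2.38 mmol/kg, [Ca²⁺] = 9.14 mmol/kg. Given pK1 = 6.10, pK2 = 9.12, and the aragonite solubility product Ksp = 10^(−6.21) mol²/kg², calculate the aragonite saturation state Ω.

α₂ = 1 / (1 + [H⁺]/K2 + [H⁺]²/(K1K2)) = 1 / (1 + 10^+0.87 + 10^-1.28)
   = 1 / (1 + 7.4131 + 0.052481) = 1/8.4656 = 0.1181
[CO3²⁻] = α₂ × DIC = 0.1181 × 2.38 = 0.2811 mmol/kg
Ksp = 10^(−6.21) = 6.166×10^-7
Ω = [Ca²⁺][CO3²⁻]/Ksp = (9.14×10^-3)(2.811×10^-4) / 6.166×10^-7 = 4.17

Ω = 4.17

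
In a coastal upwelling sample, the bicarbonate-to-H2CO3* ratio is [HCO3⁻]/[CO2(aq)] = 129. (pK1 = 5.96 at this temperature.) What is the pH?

From K1 = [H⁺][HCO3⁻]/[CO2(aq)]:  pH = pK1 + log₁₀([HCO3⁻]/[CO2(aq)])
log₁₀(129) = +2.111
pH = 5.96 + (+2.111) = 8.07

pH = 8.07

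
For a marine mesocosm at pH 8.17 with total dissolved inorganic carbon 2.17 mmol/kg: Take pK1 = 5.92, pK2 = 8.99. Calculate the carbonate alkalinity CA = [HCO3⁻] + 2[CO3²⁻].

CA = [HCO3⁻] + 2[CO3²⁻] = (α₁ + 2α₂)·DIC
At pH 8.17: [H⁺]/K1 = 10^-2.25 = 0.0056234, K2/[H⁺] = 10^-0.82 = 0.15136
α₁ = 1/(1 + 0.0056234 + 0.15136) = 1/1.1570 = 0.8643; α₂ = α₁·K2/[H⁺] = 0.1308
α₁ + 2α₂ = 1.1260
CA = 1.1260 × 2.17 = 2.44 mmol/kg

CA = 2.44 mmol/kg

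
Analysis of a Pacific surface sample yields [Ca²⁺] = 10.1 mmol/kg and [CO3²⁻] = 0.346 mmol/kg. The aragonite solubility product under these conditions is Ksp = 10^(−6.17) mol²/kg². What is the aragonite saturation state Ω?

Ksp = 10^(−6.17) = 6.761×10^-7
Ω = [Ca²⁺][CO3²⁻]/Ksp = (10.1×10^-3)(0.346×10^-3) / 6.761×10^-7 = 5.17

Ω = 5.17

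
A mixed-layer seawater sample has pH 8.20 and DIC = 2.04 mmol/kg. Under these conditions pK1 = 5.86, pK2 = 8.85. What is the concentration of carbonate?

α₂ = 1 / (1 + [H⁺]/K2 + [H⁺]²/(K1K2)) = 1 / (1 + 10^+0.65 + 10^-1.69)
   = 1 / (1 + 4.4668 + 0.020417) = 1/5.4873 = 0.1822
[CO3²⁻] = α₂ × DIC = 0.1822 × 2.04 = 0.372 mmol/kg

[CO3²⁻] = 0.372 mmol/kg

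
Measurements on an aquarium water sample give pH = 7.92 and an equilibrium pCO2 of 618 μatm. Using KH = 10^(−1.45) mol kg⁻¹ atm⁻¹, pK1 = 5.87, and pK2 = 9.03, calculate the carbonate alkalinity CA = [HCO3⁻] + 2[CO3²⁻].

[CO2*] = KH · pCO2 = 10^(−1.45) × 618×10^-6 = 2.193×10^-5 mol/kg
α₀ = 1/(1 + K1/[H⁺] + K1K2/[H⁺]²) = 1/(1 + 10^+2.05 + 10^+0.94) = 0.008203
DIC = [CO2*]/α₀ = 2.193×10^-5 / 0.008203 = 2.673 mmol/kg
CA = (α₁ + 2α₂)·DIC = (0.9204 + 2×0.07144) × 2.673 = 2.84 mmol/kg

CA = 2.84 mmol/kg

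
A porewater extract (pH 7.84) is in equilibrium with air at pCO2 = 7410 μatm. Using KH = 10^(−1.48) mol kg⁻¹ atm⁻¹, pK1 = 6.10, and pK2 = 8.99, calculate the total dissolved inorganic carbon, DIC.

DIC = 14.7 mmol/kg

[CO2*] = KH · pCO2 = 10^(−1.48) × 7410×10^-6 = 2.454×10^-4 mol/kg
α₀ = 1/(1 + K1/[H⁺] + K1K2/[H⁺]²) = 1/(1 + 10^+1.74 + 10^+0.59) = 0.01671
DIC = [CO2*]/α₀ = 2.454×10^-4 / 0.01671 = 14.7 mmol/kg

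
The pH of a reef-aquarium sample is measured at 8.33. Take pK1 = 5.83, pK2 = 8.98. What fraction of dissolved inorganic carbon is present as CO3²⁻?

α₂ = 0.182

α₂ = 1 / (1 + [H⁺]/K2 + [H⁺]²/(K1K2)) = 1 / (1 + 10^+0.65 + 10^-1.85)
   = 1 / (1 + 4.4668 + 0.014125) = 1/5.4810 = 0.1824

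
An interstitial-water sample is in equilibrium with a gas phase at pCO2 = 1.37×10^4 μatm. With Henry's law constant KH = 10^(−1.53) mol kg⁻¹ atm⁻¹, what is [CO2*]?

KH = 10^(−1.53) = 2.951×10^-2 mol kg⁻¹ atm⁻¹
[CO2*] = KH · pCO2 = 2.951×10^-2 × 1.37×10^4×10^-6 atm = 4.04×10^-4 mol/kg

[CO2*] = 404 μmol/kg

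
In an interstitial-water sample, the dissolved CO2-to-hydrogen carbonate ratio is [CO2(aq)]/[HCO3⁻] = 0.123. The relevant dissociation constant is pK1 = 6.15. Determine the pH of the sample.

pH = 7.06

From K1 = [H⁺][HCO3⁻]/[CO2(aq)]:  pH = pK1 − log₁₀([CO2(aq)]/[HCO3⁻])
log₁₀(0.123) = -0.910
pH = 6.15 − (-0.910) = 7.06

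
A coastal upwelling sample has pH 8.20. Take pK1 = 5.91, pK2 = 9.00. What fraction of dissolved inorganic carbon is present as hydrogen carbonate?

α₁ = 0.859

α₁ = 1 / (1 + [H⁺]/K1 + K2/[H⁺]) = 1 / (1 + 10^-2.29 + 10^-0.80)
   = 1 / (1 + 0.0051286 + 0.15849) = 1/1.1636 = 0.8594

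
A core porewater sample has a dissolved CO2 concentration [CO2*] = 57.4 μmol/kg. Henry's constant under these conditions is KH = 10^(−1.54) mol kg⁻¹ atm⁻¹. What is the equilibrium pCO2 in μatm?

KH = 10^(−1.54) = 2.884×10^-2 mol kg⁻¹ atm⁻¹
pCO2 = [CO2*]/KH = 57.4×10^-6 / 2.884×10^-2 = 1.99×10^-3 atm = 1990 μatm

pCO2 = 1990 μatm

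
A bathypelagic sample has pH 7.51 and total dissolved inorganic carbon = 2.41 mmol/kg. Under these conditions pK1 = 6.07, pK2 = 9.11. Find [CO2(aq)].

α₀ = 1 / (1 + K1/[H⁺] + K1K2/[H⁺]²) = 1 / (1 + 10^+1.44 + 10^-0.16)
   = 1 / (1 + 27.542 + 0.69183) = 1/29.234 = 0.03421
[CO2*] = α₀ × DIC = 0.03421 × 2.41 = 0.0824 mmol/kg

[CO2*] = 0.0824 mmol/kg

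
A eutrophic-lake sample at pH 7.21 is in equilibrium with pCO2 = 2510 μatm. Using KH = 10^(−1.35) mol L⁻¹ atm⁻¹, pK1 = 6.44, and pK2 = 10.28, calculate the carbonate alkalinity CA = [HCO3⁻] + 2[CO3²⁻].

[CO2*] = KH · pCO2 = 10^(−1.35) × 2510×10^-6 = 1.121×10^-4 mol/L
α₀ = 1/(1 + K1/[H⁺] + K1K2/[H⁺]²) = 1/(1 + 10^+0.77 + 10^-2.30) = 0.1451
DIC = [CO2*]/α₀ = 1.121×10^-4 / 0.1451 = 0.7729 mmol/L
CA = (α₁ + 2α₂)·DIC = (0.8542 + 2×0.0007270) × 0.7729 = 0.661 mmol/L

CA = 0.661 mmol/L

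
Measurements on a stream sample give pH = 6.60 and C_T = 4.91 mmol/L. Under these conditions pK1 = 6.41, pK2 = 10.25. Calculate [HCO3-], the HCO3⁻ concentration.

α₁ = 1 / (1 + [H⁺]/K1 + K2/[H⁺]) = 1 / (1 + 10^-0.19 + 10^-3.65)
   = 1 / (1 + 0.64565 + 0.00022387) = 1/1.6459 = 0.6076
[HCO3⁻] = α₁ × DIC = 0.6076 × 4.91 = 2.98 mmol/L

[HCO3⁻] = 2.98 mmol/L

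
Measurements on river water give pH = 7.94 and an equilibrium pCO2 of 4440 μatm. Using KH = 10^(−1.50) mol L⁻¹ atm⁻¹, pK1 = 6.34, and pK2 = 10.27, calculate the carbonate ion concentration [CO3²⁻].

[CO3²⁻] = 0.0261 mmol/L

[CO2*] = KH · pCO2 = 10^(−1.50) × 4440×10^-6 = 1.404×10^-4 mol/L
α₀ = 1/(1 + K1/[H⁺] + K1K2/[H⁺]²) = 1/(1 + 10^+1.60 + 10^-0.73) = 0.02439
DIC = [CO2*]/α₀ = 1.404×10^-4 / 0.02439 = 5.756 mmol/L
[CO3²⁻] = α₂·DIC; α₂ = 0.004542, so [CO3²⁻] = 0.004542 × 5.756 = 0.0261 mmol/L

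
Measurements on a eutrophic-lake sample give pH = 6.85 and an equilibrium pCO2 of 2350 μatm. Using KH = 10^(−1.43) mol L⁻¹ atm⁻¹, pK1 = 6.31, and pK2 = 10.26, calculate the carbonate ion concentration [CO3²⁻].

[CO2*] = KH · pCO2 = 10^(−1.43) × 2350×10^-6 = 8.731×10^-5 mol/L
α₀ = 1/(1 + K1/[H⁺] + K1K2/[H⁺]²) = 1/(1 + 10^+0.54 + 10^-2.87) = 0.2238
DIC = [CO2*]/α₀ = 8.731×10^-5 / 0.2238 = 0.3902 mmol/L
[CO3²⁻] = α₂·DIC; α₂ = 0.0003019, so [CO3²⁻] = 0.0003019 × 0.3902 = 0.000118 mmol/L = 0.118 μmol/L

[CO3²⁻] = 0.118 μmol/L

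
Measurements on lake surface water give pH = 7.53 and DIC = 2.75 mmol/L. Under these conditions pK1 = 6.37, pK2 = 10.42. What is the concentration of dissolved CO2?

[CO2*] = 0.178 mmol/L

α₀ = 1 / (1 + K1/[H⁺] + K1K2/[H⁺]²) = 1 / (1 + 10^+1.16 + 10^-1.73)
   = 1 / (1 + 14.454 + 0.018621) = 1/15.473 = 0.06463
[CO2*] = α₀ × DIC = 0.06463 × 2.75 = 0.178 mmol/L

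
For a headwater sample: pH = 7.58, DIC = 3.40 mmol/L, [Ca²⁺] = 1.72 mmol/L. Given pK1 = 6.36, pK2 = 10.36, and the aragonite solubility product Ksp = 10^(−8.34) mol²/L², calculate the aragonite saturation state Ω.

α₂ = 1 / (1 + [H⁺]/K2 + [H⁺]²/(K1K2)) = 1 / (1 + 10^+2.78 + 10^+1.56)
   = 1 / (1 + 602.56 + 36.308) = 1/639.87 = 0.001563
[CO3²⁻] = α₂ × DIC = 0.001563 × 3.40 = 0.005314 mmol/L = 5.314 μmol/L
Ksp = 10^(−8.34) = 4.571×10^-9
Ω = [Ca²⁺][CO3²⁻]/Ksp = (1.72×10^-3)(5.314×10^-6) / 4.571×10^-9 = 2.00

Ω = 2.00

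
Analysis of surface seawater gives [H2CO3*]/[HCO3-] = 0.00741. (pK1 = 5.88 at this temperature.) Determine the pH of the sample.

From K1 = [H⁺][HCO3-]/[H2CO3*]:  pH = pK1 − log₁₀([H2CO3*]/[HCO3-])
log₁₀(0.00741) = -2.130
pH = 5.88 − (-2.130) = 8.01

pH = 8.01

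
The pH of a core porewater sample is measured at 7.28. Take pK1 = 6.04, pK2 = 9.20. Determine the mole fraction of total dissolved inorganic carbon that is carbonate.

α₂ = 1 / (1 + [H⁺]/K2 + [H⁺]²/(K1K2)) = 1 / (1 + 10^+1.92 + 10^+0.68)
   = 1 / (1 + 83.176 + 4.7863) = 1/88.963 = 0.01124

α₂ = 0.0112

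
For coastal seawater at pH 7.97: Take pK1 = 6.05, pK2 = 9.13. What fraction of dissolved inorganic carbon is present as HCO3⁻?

α₁ = 1 / (1 + [H⁺]/K1 + K2/[H⁺]) = 1 / (1 + 10^-1.92 + 10^-1.16)
   = 1 / (1 + 0.012023 + 0.069183) = 1/1.0812 = 0.9249

α₁ = 0.925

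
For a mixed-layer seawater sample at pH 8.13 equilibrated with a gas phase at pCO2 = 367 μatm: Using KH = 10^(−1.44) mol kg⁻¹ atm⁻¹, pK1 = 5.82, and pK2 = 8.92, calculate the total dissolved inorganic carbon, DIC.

[CO2*] = KH · pCO2 = 10^(−1.44) × 367×10^-6 = 1.332×10^-5 mol/kg
α₀ = 1/(1 + K1/[H⁺] + K1K2/[H⁺]²) = 1/(1 + 10^+2.31 + 10^+1.52) = 0.004197
DIC = [CO2*]/α₀ = 1.332×10^-5 / 0.004197 = 3.18 mmol/kg

DIC = 3.18 mmol/kg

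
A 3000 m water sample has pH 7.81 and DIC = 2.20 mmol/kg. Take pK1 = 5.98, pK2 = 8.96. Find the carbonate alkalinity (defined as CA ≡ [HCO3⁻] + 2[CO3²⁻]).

CA = 2.31 mmol/kg

CA = [HCO3⁻] + 2[CO3²⁻] = (α₁ + 2α₂)·DIC
At pH 7.81: [H⁺]/K1 = 10^-1.83 = 0.014791, K2/[H⁺] = 10^-1.15 = 0.070795
α₁ = 1/(1 + 0.014791 + 0.070795) = 1/1.0856 = 0.9212; α₂ = α₁·K2/[H⁺] = 0.06521
α₁ + 2α₂ = 1.0516
CA = 1.0516 × 2.20 = 2.31 mmol/kg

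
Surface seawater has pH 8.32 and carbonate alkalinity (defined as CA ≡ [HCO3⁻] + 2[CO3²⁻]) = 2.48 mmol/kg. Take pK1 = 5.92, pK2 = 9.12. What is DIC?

CA = [HCO3⁻] + 2[CO3²⁻] = (α₁ + 2α₂)·DIC
At pH 8.32: [H⁺]/K1 = 10^-2.40 = 0.0039811, K2/[H⁺] = 10^-0.80 = 0.15849
α₁ = 1/(1 + 0.0039811 + 0.15849) = 1/1.1625 = 0.8602; α₂ = α₁·K2/[H⁺] = 0.1363
α₁ + 2α₂ = 1.1329
DIC = CA / (α₁ + 2α₂) = 2.48 / 1.1329 = 2.19 mmol/kg

DIC = 2.19 mmol/kg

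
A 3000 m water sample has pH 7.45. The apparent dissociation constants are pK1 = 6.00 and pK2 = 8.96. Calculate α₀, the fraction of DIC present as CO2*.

α₀ = 1 / (1 + K1/[H⁺] + K1K2/[H⁺]²) = 1 / (1 + 10^+1.45 + 10^-0.06)
   = 1 / (1 + 28.184 + 0.87096) = 1/30.055 = 0.03327

α₀ = 0.0333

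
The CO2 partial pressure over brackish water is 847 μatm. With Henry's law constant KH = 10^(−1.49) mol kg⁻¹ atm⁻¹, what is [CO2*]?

[CO2*] = 27.4 μmol/kg

KH = 10^(−1.49) = 3.236×10^-2 mol kg⁻¹ atm⁻¹
[CO2*] = KH · pCO2 = 3.236×10^-2 × 847×10^-6 atm = 2.74×10^-5 mol/kg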